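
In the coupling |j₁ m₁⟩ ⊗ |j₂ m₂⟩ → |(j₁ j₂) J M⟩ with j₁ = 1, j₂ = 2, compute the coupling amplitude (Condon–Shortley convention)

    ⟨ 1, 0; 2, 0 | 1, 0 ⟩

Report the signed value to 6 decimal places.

triangle: 2!*0!*2!/5! = 4/120
(j±m)!: 1!*1!*2!*2!*1!*1! = 4
prefactor² = (2J+1)*Δ*N² = 2/5
  k=1: −1/(1!*1!*0!*1!*0!*1!) = -1
Σ = -1  ⇒  CG² = 2/5*(-1)² = 2/5
CG = −√(2/5) = -0.632456

-0.632456  (= −√(2/5))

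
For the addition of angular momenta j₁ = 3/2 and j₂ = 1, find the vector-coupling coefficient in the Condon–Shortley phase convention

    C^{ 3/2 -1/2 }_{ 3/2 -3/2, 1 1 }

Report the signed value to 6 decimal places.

√[4·1!2!1!/5! · 0!3!2!0!1!2!] = √(8/5)
  +(−1)^1/∏(1,0,2,1,0,0)! = -1/2  (running -1/2)
⟨..|..⟩ = √(8/5)·(-1/2) = -0.632456

-0.632456  (= −√(2/5))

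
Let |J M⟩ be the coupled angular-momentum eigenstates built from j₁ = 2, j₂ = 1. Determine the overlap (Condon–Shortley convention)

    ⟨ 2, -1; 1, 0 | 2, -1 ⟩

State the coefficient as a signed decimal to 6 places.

-0.408248  (= −√(1/6))

√[5·1!3!1!/6! · 1!3!1!1!1!3!] = √(3/2)
  +(−1)^0/∏(0,1,3,1,0,0)! = 1/6  (running 1/6)
  +(−1)^1/∏(1,0,2,0,1,1)! = -1/2  (running -1/3)
⟨..|..⟩ = √(3/2)·(-1/3) = -0.408248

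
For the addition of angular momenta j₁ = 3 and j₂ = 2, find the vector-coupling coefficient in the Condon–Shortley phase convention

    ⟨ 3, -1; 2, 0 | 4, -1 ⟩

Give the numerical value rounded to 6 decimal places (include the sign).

triangle: 1!·5!·3!/10! = 720/3628800
(j±m)!: 2!·4!·2!·2!·3!·5! = 138240
prefactor² = (2J+1)·Δ·N² = 1728/7
  k=0: +1/(0!·1!·4!·2!·1!·1!) = 1/48
  k=1: −1/(1!·0!·3!·1!·2!·2!) = -1/24
Σ = -1/48  ⇒  CG² = 1728/7·(-1/48)² = 3/28
CG = −√(3/28) = -0.327327

−√(3/28) ≈ -0.327327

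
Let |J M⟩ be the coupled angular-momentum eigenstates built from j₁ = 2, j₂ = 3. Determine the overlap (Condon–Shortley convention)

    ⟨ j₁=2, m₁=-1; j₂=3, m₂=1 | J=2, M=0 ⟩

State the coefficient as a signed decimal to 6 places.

+0.377964

√[5·3!1!3!/8! · 1!3!4!2!2!2!] = √(36/7)
  +(−1)^2/∏(2,1,1,2,0,1)! = 1/4  (running 1/4)
  +(−1)^3/∏(3,0,0,1,1,2)! = -1/12  (running 1/6)
⟨..|..⟩ = √(36/7)·(1/6) = +0.377964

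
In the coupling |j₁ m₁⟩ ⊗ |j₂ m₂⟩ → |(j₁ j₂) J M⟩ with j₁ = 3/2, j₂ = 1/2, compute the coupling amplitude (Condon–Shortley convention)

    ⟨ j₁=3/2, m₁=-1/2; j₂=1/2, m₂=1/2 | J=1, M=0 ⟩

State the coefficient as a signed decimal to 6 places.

triangle: 1!·2!·0!/4! = 2/24
(j±m)!: 1!·2!·1!·0!·1!·1! = 2
prefactor² = (2J+1)·Δ·N² = 1/2
  k=1: −1/(1!·0!·1!·0!·1!·0!) = -1
Σ = -1  ⇒  CG² = 1/2·(-1)² = 1/2
CG = −√(1/2) = -0.707107

-0.707107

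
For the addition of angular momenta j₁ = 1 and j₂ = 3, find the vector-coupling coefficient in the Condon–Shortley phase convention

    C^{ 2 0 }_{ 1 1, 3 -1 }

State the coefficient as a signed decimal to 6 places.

+√(2/7) = +0.534522

j₁+j₂−J=2  J+j₁−j₂=0  J−j₁+j₂=4  j₁+j₂+J+1=7
(j₁±m₁, j₂±m₂, J±M) = (2,0,2,4,2,2)
P² = 128/7
sum k=0..0:
  [0] +1/8 = 1/8
S = 1/8
C² = P²·S² = 2/7 ; C = +0.534522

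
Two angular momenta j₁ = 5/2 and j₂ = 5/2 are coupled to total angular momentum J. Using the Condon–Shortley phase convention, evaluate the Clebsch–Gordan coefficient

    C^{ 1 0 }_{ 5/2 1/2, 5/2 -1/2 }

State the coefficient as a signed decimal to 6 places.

+√(1/70) = +0.119523

triangle: 4!·1!·1!/7! = 24/5040
(j±m)!: 3!·2!·2!·3!·1!·1! = 144
prefactor² = (2J+1)·Δ·N² = 72/35
  k=1: −1/(1!·3!·1!·1!·0!·0!) = -1/6
  k=2: +1/(2!·2!·0!·0!·1!·1!) = 1/4
Σ = 1/12  ⇒  CG² = 72/35·1/12² = 1/70
CG = +√(1/70) = +0.119523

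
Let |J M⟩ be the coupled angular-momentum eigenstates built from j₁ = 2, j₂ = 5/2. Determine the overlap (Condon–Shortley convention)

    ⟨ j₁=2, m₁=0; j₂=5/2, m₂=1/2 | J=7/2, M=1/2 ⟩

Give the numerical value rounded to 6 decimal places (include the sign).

−√(4/105) = -0.195180

√[8·1!3!4!/9! · 2!2!3!2!4!3!] = √(768/35)
  +(−1)^0/∏(0,1,2,3,1,1)! = 1/12  (running 1/12)
  +(−1)^1/∏(1,0,1,2,2,2)! = -1/8  (running -1/24)
⟨..|..⟩ = √(768/35)·(-1/24) = -0.195180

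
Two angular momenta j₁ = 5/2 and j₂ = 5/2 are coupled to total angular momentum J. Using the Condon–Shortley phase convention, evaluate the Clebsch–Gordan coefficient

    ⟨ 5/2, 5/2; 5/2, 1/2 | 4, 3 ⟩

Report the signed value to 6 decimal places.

triangle: 1!*4!*4!/10! = 576/3628800
(j±m)!: 5!*0!*3!*2!*7!*1! = 7257600
prefactor² = (2J+1)*Δ*N² = 10368
  k=0: +1/(0!*1!*0!*3!*4!*1!) = 1/144
Σ = 1/144  ⇒  CG² = 10368*1/144² = 1/2
CG = +√(1/2) = +0.707107

+0.707107  (= +√(1/2))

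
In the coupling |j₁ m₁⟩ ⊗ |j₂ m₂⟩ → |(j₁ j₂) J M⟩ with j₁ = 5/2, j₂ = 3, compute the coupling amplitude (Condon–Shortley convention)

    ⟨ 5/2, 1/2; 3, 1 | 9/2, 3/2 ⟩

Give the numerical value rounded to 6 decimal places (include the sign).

-0.147122

triangle: 1!*4!*5!/11! = 2880/39916800
(j±m)!: 3!*2!*4!*2!*6!*3! = 2488320
prefactor² = (2J+1)*Δ*N² = 138240/77
  k=0: +1/(0!*1!*2!*4!*2!*1!) = 1/96
  k=1: −1/(1!*0!*1!*3!*3!*2!) = -1/72
Σ = -1/288  ⇒  CG² = 138240/77*(-1/288)² = 5/231
CG = −√(5/231) = -0.147122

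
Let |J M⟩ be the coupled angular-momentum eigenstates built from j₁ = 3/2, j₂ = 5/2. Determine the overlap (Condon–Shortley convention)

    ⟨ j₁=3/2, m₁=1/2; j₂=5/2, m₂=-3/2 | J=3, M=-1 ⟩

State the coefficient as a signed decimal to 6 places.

+√(49/120) ≈ +0.639010

√[7·1!2!4!/8! · 2!1!1!4!2!4!] = √(96/5)
  +(−1)^0/∏(0,1,1,1,1,3)! = 1/6  (running 1/6)
  +(−1)^1/∏(1,0,0,0,2,4)! = -1/48  (running 7/48)
⟨..|..⟩ = √(96/5)·(7/48) = +0.639010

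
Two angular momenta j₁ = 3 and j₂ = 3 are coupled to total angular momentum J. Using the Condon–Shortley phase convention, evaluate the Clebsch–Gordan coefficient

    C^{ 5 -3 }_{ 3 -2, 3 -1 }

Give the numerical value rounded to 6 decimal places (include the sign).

√[11·1!5!5!/12! · 1!5!2!4!2!8!] = √(153600)
  +(−1)^0/∏(0,1,5,2,0,3)! = 1/1440  (running 1/1440)
  +(−1)^1/∏(1,0,4,1,1,4)! = -1/576  (running -1/960)
⟨..|..⟩ = √(153600)·(-1/960) = -0.408248

-0.408248  (= −√(1/6))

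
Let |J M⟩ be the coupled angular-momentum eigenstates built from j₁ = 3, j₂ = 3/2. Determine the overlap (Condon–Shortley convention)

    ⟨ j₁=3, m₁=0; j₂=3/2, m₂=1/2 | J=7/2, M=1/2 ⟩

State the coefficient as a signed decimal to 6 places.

-0.308607

√[8·1!5!2!/9! · 3!3!2!1!4!3!] = √(384/7)
  +(−1)^0/∏(0,1,3,2,2,0)! = 1/24  (running 1/24)
  +(−1)^1/∏(1,0,2,1,3,1)! = -1/12  (running -1/24)
⟨..|..⟩ = √(384/7)·(-1/24) = -0.308607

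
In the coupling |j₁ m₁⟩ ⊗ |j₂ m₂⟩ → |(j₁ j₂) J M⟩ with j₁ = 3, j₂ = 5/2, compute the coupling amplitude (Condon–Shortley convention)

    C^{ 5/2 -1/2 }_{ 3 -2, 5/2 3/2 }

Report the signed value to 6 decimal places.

√[6·3!3!2!/9! · 1!5!4!1!2!3!] = √(288/7)
  +(−1)^2/∏(2,1,3,2,0,0)! = 1/24  (running 1/24)
  +(−1)^3/∏(3,0,2,1,1,1)! = -1/12  (running -1/24)
⟨..|..⟩ = √(288/7)·(-1/24) = -0.267261

−√(1/14) = -0.267261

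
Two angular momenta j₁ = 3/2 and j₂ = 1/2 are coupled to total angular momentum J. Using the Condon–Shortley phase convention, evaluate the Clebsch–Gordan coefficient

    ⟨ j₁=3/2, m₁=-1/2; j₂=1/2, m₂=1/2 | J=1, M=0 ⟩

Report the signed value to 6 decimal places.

−√(1/2) = -0.707107

√[3·1!2!0!/4! · 1!2!1!0!1!1!] = √(1/2)
  +(−1)^1/∏(1,0,1,0,1,0)! = -1  (running -1)
⟨..|..⟩ = √(1/2)·(-1) = -0.707107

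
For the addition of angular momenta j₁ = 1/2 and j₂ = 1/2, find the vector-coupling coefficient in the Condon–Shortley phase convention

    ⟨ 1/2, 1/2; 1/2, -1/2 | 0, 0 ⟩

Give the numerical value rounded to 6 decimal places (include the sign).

√[1·1!0!0!/2! · 1!0!0!1!0!0!] = √(1/2)
  +(−1)^0/∏(0,1,0,0,0,0)! = 1  (running 1)
⟨..|..⟩ = √(1/2)·(1) = +0.707107

+0.707107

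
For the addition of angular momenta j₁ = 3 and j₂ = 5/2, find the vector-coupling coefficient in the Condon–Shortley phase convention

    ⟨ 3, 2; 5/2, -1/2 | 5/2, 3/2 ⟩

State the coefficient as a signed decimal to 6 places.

√[6·3!3!2!/9! · 5!1!2!3!4!1!] = √(288/7)
  +(−1)^0/∏(0,3,1,2,2,0)! = 1/24  (running 1/24)
  +(−1)^1/∏(1,2,0,1,3,1)! = -1/12  (running -1/24)
⟨..|..⟩ = √(288/7)·(-1/24) = -0.267261

−√(1/14) = -0.267261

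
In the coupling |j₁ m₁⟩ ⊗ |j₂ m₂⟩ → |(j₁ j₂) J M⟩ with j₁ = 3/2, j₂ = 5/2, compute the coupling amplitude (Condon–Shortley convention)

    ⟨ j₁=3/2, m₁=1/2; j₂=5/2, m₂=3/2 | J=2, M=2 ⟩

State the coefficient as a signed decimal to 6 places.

−√(8/21) = -0.617213

j₁+j₂−J=2  J+j₁−j₂=1  J−j₁+j₂=3  j₁+j₂+J+1=7
(j₁±m₁, j₂±m₂, J±M) = (2,1,4,1,4,0)
P² = 96/7
sum k=1..1:
  [1] −1/6 = -1/6
S = -1/6
C² = P²·S² = 8/21 ; C = -0.617213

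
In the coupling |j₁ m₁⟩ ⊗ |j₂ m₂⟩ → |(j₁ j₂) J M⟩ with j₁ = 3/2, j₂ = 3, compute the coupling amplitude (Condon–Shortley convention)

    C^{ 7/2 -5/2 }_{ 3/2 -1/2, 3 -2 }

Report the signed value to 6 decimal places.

√[8·1!2!5!/9! · 1!2!1!5!1!6!] = √(6400/7)
  +(−1)^0/∏(0,1,2,1,0,4)! = 1/48  (running 1/48)
  +(−1)^1/∏(1,0,1,0,1,5)! = -1/120  (running 1/80)
⟨..|..⟩ = √(6400/7)·(1/80) = +0.377964

+√(1/7) = +0.377964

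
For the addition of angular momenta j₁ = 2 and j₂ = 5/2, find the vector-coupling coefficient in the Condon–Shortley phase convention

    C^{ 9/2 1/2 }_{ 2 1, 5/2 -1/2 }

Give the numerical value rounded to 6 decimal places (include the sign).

√[10·0!4!5!/10! · 3!1!2!3!5!4!] = √(11520/7)
  +(−1)^0/∏(0,0,1,2,3,3)! = 1/72  (running 1/72)
⟨..|..⟩ = √(11520/7)·(1/72) = +0.563436

+√(20/63) = +0.563436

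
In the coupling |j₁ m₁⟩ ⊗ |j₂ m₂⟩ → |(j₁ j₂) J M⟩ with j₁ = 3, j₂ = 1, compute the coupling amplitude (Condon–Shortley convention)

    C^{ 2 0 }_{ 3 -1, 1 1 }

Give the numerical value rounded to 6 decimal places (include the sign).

triangle: 2!·4!·0!/7! = 48/5040
(j±m)!: 2!·4!·2!·0!·2!·2! = 384
prefactor² = (2J+1)·Δ·N² = 128/7
  k=2: +1/(2!·0!·2!·0!·2!·0!) = 1/8
Σ = 1/8  ⇒  CG² = 128/7·1/8² = 2/7
CG = +√(2/7) = +0.534522

+0.534522  (= +√(2/7))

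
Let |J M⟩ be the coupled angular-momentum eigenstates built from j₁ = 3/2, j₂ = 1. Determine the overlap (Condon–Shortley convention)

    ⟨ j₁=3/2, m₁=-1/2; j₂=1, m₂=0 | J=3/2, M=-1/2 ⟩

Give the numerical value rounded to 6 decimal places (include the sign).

−√(1/15) ≈ -0.258199

√[4·1!2!1!/5! · 1!2!1!1!1!2!] = √(4/15)
  +(−1)^0/∏(0,1,2,1,0,0)! = 1/2  (running 1/2)
  +(−1)^1/∏(1,0,1,0,1,1)! = -1  (running -1/2)
⟨..|..⟩ = √(4/15)·(-1/2) = -0.258199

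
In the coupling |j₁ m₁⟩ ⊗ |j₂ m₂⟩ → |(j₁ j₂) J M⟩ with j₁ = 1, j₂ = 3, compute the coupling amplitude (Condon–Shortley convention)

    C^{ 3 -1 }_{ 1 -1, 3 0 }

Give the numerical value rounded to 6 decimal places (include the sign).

-0.707107  (= −√(1/2))

triangle: 1!×1!×5!/8! = 120/40320
(j±m)!: 0!×2!×3!×3!×2!×4! = 3456
prefactor² = (2J+1)×Δ×N² = 72
  k=1: −1/(1!×0!×1!×2!×0!×3!) = -1/12
Σ = -1/12  ⇒  CG² = 72×(-1/12)² = 1/2
CG = −√(1/2) = -0.707107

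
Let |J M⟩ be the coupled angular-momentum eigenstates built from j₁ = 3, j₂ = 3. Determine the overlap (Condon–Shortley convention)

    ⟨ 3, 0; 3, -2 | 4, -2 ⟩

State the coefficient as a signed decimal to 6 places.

+0.139573  (= +√(3/154))

j₁+j₂−J=2  J+j₁−j₂=4  J−j₁+j₂=4  j₁+j₂+J+1=11
(j₁±m₁, j₂±m₂, J±M) = (3,3,1,5,2,6)
P² = 124416/77
sum k=0..1:
  [0] +1/72 = 1/72
  [1] −1/96 = -1/96
S = 1/288
C² = P²·S² = 3/154 ; C = +0.139573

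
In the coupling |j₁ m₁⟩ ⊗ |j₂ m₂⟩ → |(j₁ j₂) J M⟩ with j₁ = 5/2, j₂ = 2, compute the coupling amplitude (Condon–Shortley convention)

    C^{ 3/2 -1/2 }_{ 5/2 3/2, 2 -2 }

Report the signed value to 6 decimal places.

+√(32/105) ≈ +0.552052

triangle: 3!·2!·1!/7! = 12/5040
(j±m)!: 4!·1!·0!·4!·1!·2! = 1152
prefactor² = (2J+1)·Δ·N² = 384/35
  k=0: +1/(0!·3!·1!·0!·1!·1!) = 1/6
Σ = 1/6  ⇒  CG² = 384/35·1/6² = 32/105
CG = +√(32/105) = +0.552052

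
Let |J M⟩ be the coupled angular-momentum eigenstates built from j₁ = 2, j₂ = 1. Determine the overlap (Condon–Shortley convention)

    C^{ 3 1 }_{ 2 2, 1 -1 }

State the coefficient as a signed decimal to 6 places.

+0.258199  (= +√(1/15))

√[7·0!4!2!/7! · 4!0!0!2!4!2!] = √(768/5)
  +(−1)^0/∏(0,0,0,0,4,2)! = 1/48  (running 1/48)
⟨..|..⟩ = √(768/5)·(1/48) = +0.258199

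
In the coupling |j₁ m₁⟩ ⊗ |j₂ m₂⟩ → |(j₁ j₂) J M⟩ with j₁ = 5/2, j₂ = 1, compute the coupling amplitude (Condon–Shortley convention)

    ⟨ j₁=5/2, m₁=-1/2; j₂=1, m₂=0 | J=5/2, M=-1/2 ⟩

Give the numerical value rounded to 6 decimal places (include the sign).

j₁+j₂−J=1  J+j₁−j₂=4  J−j₁+j₂=1  j₁+j₂+J+1=7
(j₁±m₁, j₂±m₂, J±M) = (2,3,1,1,2,3)
P² = 144/35
sum k=0..1:
  [0] +1/6 = 1/6
  [1] −1/4 = -1/4
S = -1/12
C² = P²·S² = 1/35 ; C = -0.169031

−√(1/35) ≈ -0.169031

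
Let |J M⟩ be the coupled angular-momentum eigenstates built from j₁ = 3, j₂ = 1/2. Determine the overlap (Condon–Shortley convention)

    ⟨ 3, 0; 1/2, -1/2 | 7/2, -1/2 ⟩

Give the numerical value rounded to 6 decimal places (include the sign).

+0.755929  (= +√(4/7))

triangle: 0!×6!×1!/8! = 720/40320
(j±m)!: 3!×3!×0!×1!×3!×4! = 5184
prefactor² = (2J+1)×Δ×N² = 5184/7
  k=0: +1/(0!×0!×3!×0!×3!×1!) = 1/36
Σ = 1/36  ⇒  CG² = 5184/7×1/36² = 4/7
CG = +√(4/7) = +0.755929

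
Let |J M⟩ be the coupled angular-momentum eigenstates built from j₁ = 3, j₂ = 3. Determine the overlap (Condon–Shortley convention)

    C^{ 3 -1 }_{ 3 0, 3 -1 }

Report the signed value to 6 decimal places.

-0.408248  (= −√(1/6))

triangle: 3!×3!×3!/10! = 216/3628800
(j±m)!: 3!×3!×2!×4!×2!×4! = 82944
prefactor² = (2J+1)×Δ×N² = 864/25
  k=0: +1/(0!×3!×3!×2!×0!×1!) = 1/72
  k=1: −1/(1!×2!×2!×1!×1!×2!) = -1/8
  k=2: +1/(2!×1!×1!×0!×2!×3!) = 1/24
Σ = -5/72  ⇒  CG² = 864/25×(-5/72)² = 1/6
CG = −√(1/6) = -0.408248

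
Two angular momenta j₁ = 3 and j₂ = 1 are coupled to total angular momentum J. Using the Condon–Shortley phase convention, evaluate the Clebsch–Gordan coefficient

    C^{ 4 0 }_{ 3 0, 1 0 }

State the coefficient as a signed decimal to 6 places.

√[9·0!6!2!/9! · 3!3!1!1!4!4!] = √(5184/7)
  +(−1)^0/∏(0,0,3,1,3,1)! = 1/36  (running 1/36)
⟨..|..⟩ = √(5184/7)·(1/36) = +0.755929

+√(4/7) ≈ +0.755929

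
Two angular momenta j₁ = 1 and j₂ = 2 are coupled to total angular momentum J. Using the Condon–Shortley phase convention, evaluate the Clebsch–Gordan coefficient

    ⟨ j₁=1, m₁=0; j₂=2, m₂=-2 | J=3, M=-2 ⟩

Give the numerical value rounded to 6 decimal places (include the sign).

+√(1/3) ≈ +0.577350

j₁+j₂−J=0  J+j₁−j₂=2  J−j₁+j₂=4  j₁+j₂+J+1=7
(j₁±m₁, j₂±m₂, J±M) = (1,1,0,4,1,5)
P² = 192
sum k=0..0:
  [0] +1/24 = 1/24
S = 1/24
C² = P²·S² = 1/3 ; C = +0.577350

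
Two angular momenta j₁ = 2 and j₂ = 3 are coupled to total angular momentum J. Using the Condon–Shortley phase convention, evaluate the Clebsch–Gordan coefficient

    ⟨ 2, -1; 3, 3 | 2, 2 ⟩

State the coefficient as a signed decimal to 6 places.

j₁+j₂−J=3  J+j₁−j₂=1  J−j₁+j₂=3  j₁+j₂+J+1=8
(j₁±m₁, j₂±m₂, J±M) = (1,3,6,0,4,0)
P² = 3240/7
sum k=3..3:
  [3] −1/36 = -1/36
S = -1/36
C² = P²·S² = 5/14 ; C = -0.597614

−√(5/14) ≈ -0.597614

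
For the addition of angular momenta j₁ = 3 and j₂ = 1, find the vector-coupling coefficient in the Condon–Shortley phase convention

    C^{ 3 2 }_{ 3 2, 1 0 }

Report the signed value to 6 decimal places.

j₁+j₂−J=1  J+j₁−j₂=5  J−j₁+j₂=1  j₁+j₂+J+1=8
(j₁±m₁, j₂±m₂, J±M) = (5,1,1,1,5,1)
P² = 300
sum k=0..1:
  [0] +1/24 = 1/24
  [1] −1/120 = -1/120
S = 1/30
C² = P²·S² = 1/3 ; C = +0.577350

+√(1/3) = +0.577350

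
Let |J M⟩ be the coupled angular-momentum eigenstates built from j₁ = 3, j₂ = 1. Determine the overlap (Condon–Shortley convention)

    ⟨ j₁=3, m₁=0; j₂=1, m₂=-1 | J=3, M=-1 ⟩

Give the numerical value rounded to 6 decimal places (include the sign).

+√(1/2) ≈ +0.707107

j₁+j₂−J=1  J+j₁−j₂=5  J−j₁+j₂=1  j₁+j₂+J+1=8
(j₁±m₁, j₂±m₂, J±M) = (3,3,0,2,2,4)
P² = 72
sum k=0..0:
  [0] +1/12 = 1/12
S = 1/12
C² = P²·S² = 1/2 ; C = +0.707107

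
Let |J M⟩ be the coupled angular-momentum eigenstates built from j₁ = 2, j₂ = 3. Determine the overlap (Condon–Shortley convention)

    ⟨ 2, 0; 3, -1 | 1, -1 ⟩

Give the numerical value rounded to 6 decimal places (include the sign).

triangle: 4!·0!·2!/7! = 48/5040
(j±m)!: 2!·2!·2!·4!·0!·2! = 384
prefactor² = (2J+1)·Δ·N² = 384/35
  k=2: +1/(2!·2!·0!·0!·0!·2!) = 1/8
Σ = 1/8  ⇒  CG² = 384/35·1/8² = 6/35
CG = +√(6/35) = +0.414039

+√(6/35) ≈ +0.414039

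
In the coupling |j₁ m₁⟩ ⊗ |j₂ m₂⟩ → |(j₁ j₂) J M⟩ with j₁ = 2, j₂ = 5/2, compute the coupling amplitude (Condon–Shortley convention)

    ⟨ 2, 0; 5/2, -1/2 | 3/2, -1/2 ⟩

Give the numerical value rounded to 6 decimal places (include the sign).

−√(2/35) ≈ -0.239046

j₁+j₂−J=3  J+j₁−j₂=1  J−j₁+j₂=2  j₁+j₂+J+1=7
(j₁±m₁, j₂±m₂, J±M) = (2,2,2,3,1,2)
P² = 32/35
sum k=1..2:
  [1] −1/2 = -1/2
  [2] +1/4 = 1/4
S = -1/4
C² = P²·S² = 2/35 ; C = -0.239046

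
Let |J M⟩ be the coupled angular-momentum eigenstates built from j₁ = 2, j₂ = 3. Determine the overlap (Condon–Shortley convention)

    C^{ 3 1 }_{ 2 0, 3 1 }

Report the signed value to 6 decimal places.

-0.387298  (= −√(3/20))

√[7·2!2!4!/9! · 2!2!4!2!4!2!] = √(256/15)
  +(−1)^0/∏(0,2,2,4,0,0)! = 1/96  (running 1/96)
  +(−1)^1/∏(1,1,1,3,1,1)! = -1/6  (running -5/32)
  +(−1)^2/∏(2,0,0,2,2,2)! = 1/16  (running -3/32)
⟨..|..⟩ = √(256/15)·(-3/32) = -0.387298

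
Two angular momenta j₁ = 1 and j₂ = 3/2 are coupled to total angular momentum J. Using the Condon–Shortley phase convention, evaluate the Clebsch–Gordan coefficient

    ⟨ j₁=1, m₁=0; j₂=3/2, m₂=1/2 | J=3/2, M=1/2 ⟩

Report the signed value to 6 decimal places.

−√(1/15) ≈ -0.258199

j₁+j₂−J=1  J+j₁−j₂=1  J−j₁+j₂=2  j₁+j₂+J+1=5
(j₁±m₁, j₂±m₂, J±M) = (1,1,2,1,2,1)
P² = 4/15
sum k=0..1:
  [0] +1/2 = 1/2
  [1] −1/1 = -1
S = -1/2
C² = P²·S² = 1/15 ; C = -0.258199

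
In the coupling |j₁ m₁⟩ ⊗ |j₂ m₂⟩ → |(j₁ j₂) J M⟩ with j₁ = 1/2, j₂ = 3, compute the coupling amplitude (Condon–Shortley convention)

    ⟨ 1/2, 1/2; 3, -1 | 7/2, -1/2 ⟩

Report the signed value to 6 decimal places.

triangle: 0!*1!*6!/8! = 720/40320
(j±m)!: 1!*0!*2!*4!*3!*4! = 6912
prefactor² = (2J+1)*Δ*N² = 6912/7
  k=0: +1/(0!*0!*0!*2!*1!*4!) = 1/48
Σ = 1/48  ⇒  CG² = 6912/7*1/48² = 3/7
CG = +√(3/7) = +0.654654

+√(3/7) ≈ +0.654654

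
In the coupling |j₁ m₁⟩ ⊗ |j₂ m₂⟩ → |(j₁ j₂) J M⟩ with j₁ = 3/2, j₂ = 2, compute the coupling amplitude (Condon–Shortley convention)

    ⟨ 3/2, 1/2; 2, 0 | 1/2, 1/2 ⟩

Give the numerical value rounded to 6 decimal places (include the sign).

-0.447214  (= −√(1/5))

√[2·3!0!1!/5! · 2!1!2!2!1!0!] = √(4/5)
  +(−1)^1/∏(1,2,0,1,0,0)! = -1/2  (running -1/2)
⟨..|..⟩ = √(4/5)·(-1/2) = -0.447214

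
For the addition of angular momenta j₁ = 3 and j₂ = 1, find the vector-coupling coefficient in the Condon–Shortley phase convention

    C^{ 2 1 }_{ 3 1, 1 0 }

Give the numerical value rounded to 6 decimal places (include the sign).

j₁+j₂−J=2  J+j₁−j₂=4  J−j₁+j₂=0  j₁+j₂+J+1=7
(j₁±m₁, j₂±m₂, J±M) = (4,2,1,1,3,1)
P² = 96/7
sum k=1..1:
  [1] −1/6 = -1/6
S = -1/6
C² = P²·S² = 8/21 ; C = -0.617213

-0.617213  (= −√(8/21))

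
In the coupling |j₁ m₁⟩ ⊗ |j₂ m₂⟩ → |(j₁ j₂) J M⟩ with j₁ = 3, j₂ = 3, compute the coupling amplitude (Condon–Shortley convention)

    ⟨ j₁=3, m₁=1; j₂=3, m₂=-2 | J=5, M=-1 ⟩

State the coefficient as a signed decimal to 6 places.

triangle: 1!*5!*5!/12! = 14400/479001600
(j±m)!: 4!*2!*1!*5!*4!*6! = 99532800
prefactor² = (2J+1)*Δ*N² = 230400/7
  k=0: +1/(0!*1!*2!*1!*3!*4!) = 1/288
  k=1: −1/(1!*0!*1!*0!*4!*5!) = -1/2880
Σ = 1/320  ⇒  CG² = 230400/7*1/320² = 9/28
CG = +√(9/28) = +0.566947

+√(9/28) = +0.566947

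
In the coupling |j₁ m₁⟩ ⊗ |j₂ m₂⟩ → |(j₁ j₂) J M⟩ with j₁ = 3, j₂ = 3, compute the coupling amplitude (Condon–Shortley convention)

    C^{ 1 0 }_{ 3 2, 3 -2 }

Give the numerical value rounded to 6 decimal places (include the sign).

−√(1/7) ≈ -0.377964

√[3·5!1!1!/8! · 5!1!1!5!1!1!] = √(900/7)
  +(−1)^0/∏(0,5,1,1,0,0)! = 1/120  (running 1/120)
  +(−1)^1/∏(1,4,0,0,1,1)! = -1/24  (running -1/30)
⟨..|..⟩ = √(900/7)·(-1/30) = -0.377964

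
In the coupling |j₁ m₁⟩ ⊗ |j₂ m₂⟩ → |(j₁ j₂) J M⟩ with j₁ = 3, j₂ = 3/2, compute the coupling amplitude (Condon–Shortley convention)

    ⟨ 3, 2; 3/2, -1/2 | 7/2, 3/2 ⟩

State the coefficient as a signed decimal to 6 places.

triangle: 1!·5!·2!/9! = 240/362880
(j±m)!: 5!·1!·1!·2!·5!·2! = 57600
prefactor² = (2J+1)·Δ·N² = 6400/21
  k=0: +1/(0!·1!·1!·1!·4!·1!) = 1/24
  k=1: −1/(1!·0!·0!·0!·5!·2!) = -1/240
Σ = 3/80  ⇒  CG² = 6400/21·3/80² = 3/7
CG = +√(3/7) = +0.654654

+0.654654  (= +√(3/7))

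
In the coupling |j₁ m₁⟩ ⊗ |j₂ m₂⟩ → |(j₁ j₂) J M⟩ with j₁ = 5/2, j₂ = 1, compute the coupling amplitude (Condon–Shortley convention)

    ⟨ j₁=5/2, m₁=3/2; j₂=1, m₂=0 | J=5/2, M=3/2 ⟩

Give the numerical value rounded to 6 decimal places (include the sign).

+√(9/35) = +0.507093

triangle: 1!*4!*1!/7! = 24/5040
(j±m)!: 4!*1!*1!*1!*4!*1! = 576
prefactor² = (2J+1)*Δ*N² = 576/35
  k=0: +1/(0!*1!*1!*1!*3!*0!) = 1/6
  k=1: −1/(1!*0!*0!*0!*4!*1!) = -1/24
Σ = 1/8  ⇒  CG² = 576/35*1/8² = 9/35
CG = +√(9/35) = +0.507093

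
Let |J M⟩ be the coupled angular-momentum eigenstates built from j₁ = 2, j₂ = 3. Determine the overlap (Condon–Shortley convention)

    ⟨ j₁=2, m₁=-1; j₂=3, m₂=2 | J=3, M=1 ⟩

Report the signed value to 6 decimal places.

triangle: 2!×2!×4!/9! = 96/362880
(j±m)!: 1!×3!×5!×1!×4!×2! = 34560
prefactor² = (2J+1)×Δ×N² = 64
  k=1: −1/(1!×1!×2!×4!×0!×0!) = -1/48
  k=2: +1/(2!×0!×1!×3!×1!×1!) = 1/12
Σ = 1/16  ⇒  CG² = 64×1/16² = 1/4
CG = +√(1/4) = +0.500000

+√(1/4) ≈ +0.500000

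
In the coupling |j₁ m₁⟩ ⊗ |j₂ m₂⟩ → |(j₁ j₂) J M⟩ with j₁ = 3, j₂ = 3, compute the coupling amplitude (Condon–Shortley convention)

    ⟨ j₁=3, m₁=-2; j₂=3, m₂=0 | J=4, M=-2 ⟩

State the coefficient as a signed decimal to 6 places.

+√(3/154) ≈ +0.139573

triangle: 2!×4!×4!/11! = 1152/39916800
(j±m)!: 1!×5!×3!×3!×2!×6! = 6220800
prefactor² = (2J+1)×Δ×N² = 124416/77
  k=1: −1/(1!×1!×4!×2!×0!×2!) = -1/96
  k=2: +1/(2!×0!×3!×1!×1!×3!) = 1/72
Σ = 1/288  ⇒  CG² = 124416/77×1/288² = 3/154
CG = +√(3/154) = +0.139573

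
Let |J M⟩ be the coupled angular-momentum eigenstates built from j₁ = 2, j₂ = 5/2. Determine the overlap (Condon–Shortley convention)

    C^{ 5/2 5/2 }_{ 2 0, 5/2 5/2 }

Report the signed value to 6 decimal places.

j₁+j₂−J=2  J+j₁−j₂=2  J−j₁+j₂=3  j₁+j₂+J+1=8
(j₁±m₁, j₂±m₂, J±M) = (2,2,5,0,5,0)
P² = 1440/7
sum k=2..2:
  [2] +1/24 = 1/24
S = 1/24
C² = P²·S² = 5/14 ; C = +0.597614

+√(5/14) ≈ +0.597614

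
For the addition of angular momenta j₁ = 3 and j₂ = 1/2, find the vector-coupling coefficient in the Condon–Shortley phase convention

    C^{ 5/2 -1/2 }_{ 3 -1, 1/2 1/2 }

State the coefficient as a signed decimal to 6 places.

√[6·1!5!0!/7! · 2!4!1!0!2!3!] = √(576/7)
  +(−1)^1/∏(1,0,3,0,2,0)! = -1/12  (running -1/12)
⟨..|..⟩ = √(576/7)·(-1/12) = -0.755929

−√(4/7) = -0.755929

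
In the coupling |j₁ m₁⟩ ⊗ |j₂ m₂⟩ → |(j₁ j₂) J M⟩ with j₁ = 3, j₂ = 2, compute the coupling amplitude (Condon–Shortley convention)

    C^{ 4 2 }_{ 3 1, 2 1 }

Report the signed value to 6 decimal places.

−√(1/28) ≈ -0.188982

triangle: 1!·5!·3!/10! = 720/3628800
(j±m)!: 4!·2!·3!·1!·6!·2! = 414720
prefactor² = (2J+1)·Δ·N² = 5184/7
  k=0: +1/(0!·1!·2!·3!·3!·0!) = 1/72
  k=1: −1/(1!·0!·1!·2!·4!·1!) = -1/48
Σ = -1/144  ⇒  CG² = 5184/7·(-1/144)² = 1/28
CG = −√(1/28) = -0.188982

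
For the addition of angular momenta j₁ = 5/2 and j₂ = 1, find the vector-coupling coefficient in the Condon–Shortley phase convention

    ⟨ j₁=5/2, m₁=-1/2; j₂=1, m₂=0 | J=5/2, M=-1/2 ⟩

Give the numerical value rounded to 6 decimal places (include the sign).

triangle: 1!×4!×1!/7! = 24/5040
(j±m)!: 2!×3!×1!×1!×2!×3! = 144
prefactor² = (2J+1)×Δ×N² = 144/35
  k=0: +1/(0!×1!×3!×1!×1!×0!) = 1/6
  k=1: −1/(1!×0!×2!×0!×2!×1!) = -1/4
Σ = -1/12  ⇒  CG² = 144/35×(-1/12)² = 1/35
CG = −√(1/35) = -0.169031

−√(1/35) = -0.169031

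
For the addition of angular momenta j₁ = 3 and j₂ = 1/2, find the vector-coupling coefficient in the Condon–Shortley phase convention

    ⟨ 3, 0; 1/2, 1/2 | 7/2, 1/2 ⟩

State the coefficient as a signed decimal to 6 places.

+√(4/7) = +0.755929

triangle: 0!·6!·1!/8! = 720/40320
(j±m)!: 3!·3!·1!·0!·4!·3! = 5184
prefactor² = (2J+1)·Δ·N² = 5184/7
  k=0: +1/(0!·0!·3!·1!·3!·0!) = 1/36
Σ = 1/36  ⇒  CG² = 5184/7·1/36² = 4/7
CG = +√(4/7) = +0.755929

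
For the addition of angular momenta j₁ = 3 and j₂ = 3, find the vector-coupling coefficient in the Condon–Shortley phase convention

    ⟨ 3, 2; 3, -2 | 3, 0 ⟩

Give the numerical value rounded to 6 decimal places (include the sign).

+√(1/6) ≈ +0.408248

√[7·3!3!3!/10! · 5!1!1!5!3!3!] = √(216)
  +(−1)^0/∏(0,3,1,1,2,2)! = 1/24  (running 1/24)
  +(−1)^1/∏(1,2,0,0,3,3)! = -1/72  (running 1/36)
⟨..|..⟩ = √(216)·(1/36) = +0.408248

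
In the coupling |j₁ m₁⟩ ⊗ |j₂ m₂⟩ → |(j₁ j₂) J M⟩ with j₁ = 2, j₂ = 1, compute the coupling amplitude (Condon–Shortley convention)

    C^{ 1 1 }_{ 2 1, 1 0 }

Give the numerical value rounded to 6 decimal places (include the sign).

-0.547723  (= −√(3/10))

j₁+j₂−J=2  J+j₁−j₂=2  J−j₁+j₂=0  j₁+j₂+J+1=5
(j₁±m₁, j₂±m₂, J±M) = (3,1,1,1,2,0)
P² = 6/5
sum k=1..1:
  [1] −1/2 = -1/2
S = -1/2
C² = P²·S² = 3/10 ; C = -0.547723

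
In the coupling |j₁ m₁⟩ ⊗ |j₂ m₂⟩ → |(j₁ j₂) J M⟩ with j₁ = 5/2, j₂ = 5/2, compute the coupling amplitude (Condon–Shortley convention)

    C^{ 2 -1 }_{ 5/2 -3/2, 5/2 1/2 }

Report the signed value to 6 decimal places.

triangle: 3!·2!·2!/8! = 24/40320
(j±m)!: 1!·4!·3!·2!·1!·3! = 1728
prefactor² = (2J+1)·Δ·N² = 36/7
  k=2: +1/(2!·1!·2!·1!·0!·1!) = 1/4
  k=3: −1/(3!·0!·1!·0!·1!·2!) = -1/12
Σ = 1/6  ⇒  CG² = 36/7·1/6² = 1/7
CG = +√(1/7) = +0.377964

+0.377964  (= +√(1/7))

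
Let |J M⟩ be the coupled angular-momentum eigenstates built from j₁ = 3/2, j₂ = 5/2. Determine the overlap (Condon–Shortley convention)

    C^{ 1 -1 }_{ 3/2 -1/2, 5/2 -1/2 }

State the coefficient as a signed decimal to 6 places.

√[3·3!0!2!/6! · 1!2!2!3!0!2!] = √(12/5)
  +(−1)^2/∏(2,1,0,0,0,2)! = 1/4  (running 1/4)
⟨..|..⟩ = √(12/5)·(1/4) = +0.387298

+√(3/20) ≈ +0.387298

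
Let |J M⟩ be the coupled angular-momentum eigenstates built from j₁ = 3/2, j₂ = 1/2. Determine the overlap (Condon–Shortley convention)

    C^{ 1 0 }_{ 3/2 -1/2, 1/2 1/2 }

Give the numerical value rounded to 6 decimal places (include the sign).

-0.707107

j₁+j₂−J=1  J+j₁−j₂=2  J−j₁+j₂=0  j₁+j₂+J+1=4
(j₁±m₁, j₂±m₂, J±M) = (1,2,1,0,1,1)
P² = 1/2
sum k=1..1:
  [1] −1/1 = -1
S = -1
C² = P²·S² = 1/2 ; C = -0.707107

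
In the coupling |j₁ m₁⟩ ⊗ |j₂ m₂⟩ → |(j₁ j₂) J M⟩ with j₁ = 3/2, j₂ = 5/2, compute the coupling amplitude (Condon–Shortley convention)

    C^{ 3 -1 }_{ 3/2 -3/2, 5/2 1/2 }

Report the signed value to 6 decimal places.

-0.670820  (= −√(9/20))

j₁+j₂−J=1  J+j₁−j₂=2  J−j₁+j₂=4  j₁+j₂+J+1=8
(j₁±m₁, j₂±m₂, J±M) = (0,3,3,2,2,4)
P² = 144/5
sum k=1..1:
  [1] −1/8 = -1/8
S = -1/8
C² = P²·S² = 9/20 ; C = -0.670820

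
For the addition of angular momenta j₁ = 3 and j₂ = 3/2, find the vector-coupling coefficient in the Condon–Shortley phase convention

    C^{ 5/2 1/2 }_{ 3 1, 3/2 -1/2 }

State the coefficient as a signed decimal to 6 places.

j₁+j₂−J=2  J+j₁−j₂=4  J−j₁+j₂=1  j₁+j₂+J+1=8
(j₁±m₁, j₂±m₂, J±M) = (4,2,1,2,3,2)
P² = 288/35
sum k=0..1:
  [0] +1/8 = 1/8
  [1] −1/6 = -1/6
S = -1/24
C² = P²·S² = 1/70 ; C = -0.119523

−√(1/70) ≈ -0.119523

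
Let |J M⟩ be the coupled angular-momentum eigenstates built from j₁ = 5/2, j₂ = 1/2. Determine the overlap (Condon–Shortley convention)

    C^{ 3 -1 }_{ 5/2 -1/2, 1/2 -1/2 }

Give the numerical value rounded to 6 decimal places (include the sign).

+0.816497  (= +√(2/3))

√[7·0!5!1!/7! · 2!3!0!1!2!4!] = √(96)
  +(−1)^0/∏(0,0,3,0,2,1)! = 1/12  (running 1/12)
⟨..|..⟩ = √(96)·(1/12) = +0.816497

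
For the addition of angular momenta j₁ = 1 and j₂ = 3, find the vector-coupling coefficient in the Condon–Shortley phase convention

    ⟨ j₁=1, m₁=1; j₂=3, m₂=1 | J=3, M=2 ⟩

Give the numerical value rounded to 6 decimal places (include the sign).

j₁+j₂−J=1  J+j₁−j₂=1  J−j₁+j₂=5  j₁+j₂+J+1=8
(j₁±m₁, j₂±m₂, J±M) = (2,0,4,2,5,1)
P² = 240
sum k=0..0:
  [0] +1/24 = 1/24
S = 1/24
C² = P²·S² = 5/12 ; C = +0.645497

+√(5/12) ≈ +0.645497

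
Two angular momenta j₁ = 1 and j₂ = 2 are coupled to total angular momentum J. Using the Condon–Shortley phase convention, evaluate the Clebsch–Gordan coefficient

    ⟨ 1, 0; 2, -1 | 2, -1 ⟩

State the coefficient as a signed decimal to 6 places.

triangle: 1!×1!×3!/6! = 6/720
(j±m)!: 1!×1!×1!×3!×1!×3! = 36
prefactor² = (2J+1)×Δ×N² = 3/2
  k=0: +1/(0!×1!×1!×1!×0!×2!) = 1/2
  k=1: −1/(1!×0!×0!×0!×1!×3!) = -1/6
Σ = 1/3  ⇒  CG² = 3/2×1/3² = 1/6
CG = +√(1/6) = +0.408248

+0.408248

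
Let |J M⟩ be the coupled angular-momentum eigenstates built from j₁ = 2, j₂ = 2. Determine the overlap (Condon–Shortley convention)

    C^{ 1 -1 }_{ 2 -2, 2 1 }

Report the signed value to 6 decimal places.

triangle: 3!*1!*1!/6! = 6/720
(j±m)!: 0!*4!*3!*1!*0!*2! = 288
prefactor² = (2J+1)*Δ*N² = 36/5
  k=3: −1/(3!*0!*1!*0!*0!*1!) = -1/6
Σ = -1/6  ⇒  CG² = 36/5*(-1/6)² = 1/5
CG = −√(1/5) = -0.447214

−√(1/5) = -0.447214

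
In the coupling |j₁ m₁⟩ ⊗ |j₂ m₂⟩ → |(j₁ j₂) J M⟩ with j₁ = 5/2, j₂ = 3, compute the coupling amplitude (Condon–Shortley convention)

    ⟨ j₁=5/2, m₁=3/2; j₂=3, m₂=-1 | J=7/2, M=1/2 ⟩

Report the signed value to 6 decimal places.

j₁+j₂−J=2  J+j₁−j₂=3  J−j₁+j₂=4  j₁+j₂+J+1=10
(j₁±m₁, j₂±m₂, J±M) = (4,1,2,4,4,3)
P² = 18432/175
sum k=0..1:
  [0] +1/16 = 1/16
  [1] −1/36 = -1/36
S = 5/144
C² = P²·S² = 8/63 ; C = +0.356348

+√(8/63) ≈ +0.356348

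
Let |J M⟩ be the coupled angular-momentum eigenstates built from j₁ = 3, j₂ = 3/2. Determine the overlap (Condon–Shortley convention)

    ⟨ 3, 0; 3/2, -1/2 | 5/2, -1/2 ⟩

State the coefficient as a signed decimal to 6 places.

−√(6/35) ≈ -0.414039

√[6·2!4!1!/8! · 3!3!1!2!2!3!] = √(216/35)
  +(−1)^0/∏(0,2,3,1,1,0)! = 1/12  (running 1/12)
  +(−1)^1/∏(1,1,2,0,2,1)! = -1/4  (running -1/6)
⟨..|..⟩ = √(216/35)·(-1/6) = -0.414039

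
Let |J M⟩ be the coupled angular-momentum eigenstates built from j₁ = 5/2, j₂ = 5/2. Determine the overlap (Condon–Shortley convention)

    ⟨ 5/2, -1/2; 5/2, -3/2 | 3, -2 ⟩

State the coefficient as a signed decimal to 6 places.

√[7·2!3!3!/9! · 2!3!1!4!1!5!] = √(48)
  +(−1)^0/∏(0,2,3,1,0,2)! = 1/24  (running 1/24)
  +(−1)^1/∏(1,1,2,0,1,3)! = -1/12  (running -1/24)
⟨..|..⟩ = √(48)·(-1/24) = -0.288675

−√(1/12) ≈ -0.288675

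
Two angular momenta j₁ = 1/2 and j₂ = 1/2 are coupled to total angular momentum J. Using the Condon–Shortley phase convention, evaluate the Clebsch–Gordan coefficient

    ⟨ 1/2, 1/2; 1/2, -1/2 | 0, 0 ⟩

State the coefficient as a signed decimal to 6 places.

j₁+j₂−J=1  J+j₁−j₂=0  J−j₁+j₂=0  j₁+j₂+J+1=2
(j₁±m₁, j₂±m₂, J±M) = (1,0,0,1,0,0)
P² = 1/2
sum k=0..0:
  [0] +1/1 = 1
S = 1
C² = P²·S² = 1/2 ; C = +0.707107

+0.707107  (= +√(1/2))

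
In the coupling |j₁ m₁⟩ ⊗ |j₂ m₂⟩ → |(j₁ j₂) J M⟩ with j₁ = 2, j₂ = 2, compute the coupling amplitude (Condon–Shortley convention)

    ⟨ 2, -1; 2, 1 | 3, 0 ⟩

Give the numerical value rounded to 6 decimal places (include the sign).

−√(2/5) ≈ -0.632456

√[7·1!3!3!/8! · 1!3!3!1!3!3!] = √(81/10)
  +(−1)^0/∏(0,1,3,3,0,0)! = 1/36  (running 1/36)
  +(−1)^1/∏(1,0,2,2,1,1)! = -1/4  (running -2/9)
⟨..|..⟩ = √(81/10)·(-2/9) = -0.632456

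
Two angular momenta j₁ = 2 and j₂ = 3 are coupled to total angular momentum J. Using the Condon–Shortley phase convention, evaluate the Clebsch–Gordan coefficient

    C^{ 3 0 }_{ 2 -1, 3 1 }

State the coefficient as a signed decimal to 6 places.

√[7·2!2!4!/9! · 1!3!4!2!3!3!] = √(96/5)
  +(−1)^1/∏(1,1,2,3,0,1)! = -1/12  (running -1/12)
  +(−1)^2/∏(2,0,1,2,1,2)! = 1/8  (running 1/24)
⟨..|..⟩ = √(96/5)·(1/24) = +0.182574

+0.182574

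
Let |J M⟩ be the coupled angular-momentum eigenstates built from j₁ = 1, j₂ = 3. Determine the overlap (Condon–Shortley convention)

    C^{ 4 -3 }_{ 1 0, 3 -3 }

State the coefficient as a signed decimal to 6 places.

+0.500000

triangle: 0!·2!·6!/9! = 1440/362880
(j±m)!: 1!·1!·0!·6!·1!·7! = 3628800
prefactor² = (2J+1)·Δ·N² = 129600
  k=0: +1/(0!·0!·1!·0!·1!·6!) = 1/720
Σ = 1/720  ⇒  CG² = 129600·1/720² = 1/4
CG = +√(1/4) = +0.500000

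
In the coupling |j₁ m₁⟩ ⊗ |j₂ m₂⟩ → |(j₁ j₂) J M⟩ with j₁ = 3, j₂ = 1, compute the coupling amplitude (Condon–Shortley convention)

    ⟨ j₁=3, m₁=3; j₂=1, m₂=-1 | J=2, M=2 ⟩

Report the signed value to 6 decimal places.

+√(5/7) = +0.845154

j₁+j₂−J=2  J+j₁−j₂=4  J−j₁+j₂=0  j₁+j₂+J+1=7
(j₁±m₁, j₂±m₂, J±M) = (6,0,0,2,4,0)
P² = 11520/7
sum k=0..0:
  [0] +1/48 = 1/48
S = 1/48
C² = P²·S² = 5/7 ; C = +0.845154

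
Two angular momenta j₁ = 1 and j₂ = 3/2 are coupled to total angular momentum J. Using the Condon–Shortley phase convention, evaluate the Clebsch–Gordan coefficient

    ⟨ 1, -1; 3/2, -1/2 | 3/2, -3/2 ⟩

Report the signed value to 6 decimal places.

j₁+j₂−J=1  J+j₁−j₂=1  J−j₁+j₂=2  j₁+j₂+J+1=5
(j₁±m₁, j₂±m₂, J±M) = (0,2,1,2,0,3)
P² = 8/5
sum k=1..1:
  [1] −1/2 = -1/2
S = -1/2
C² = P²·S² = 2/5 ; C = -0.632456

−√(2/5) ≈ -0.632456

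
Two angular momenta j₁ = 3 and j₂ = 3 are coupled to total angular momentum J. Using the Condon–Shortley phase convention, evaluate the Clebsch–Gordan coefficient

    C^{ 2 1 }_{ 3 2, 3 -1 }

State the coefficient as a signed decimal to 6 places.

j₁+j₂−J=4  J+j₁−j₂=2  J−j₁+j₂=2  j₁+j₂+J+1=9
(j₁±m₁, j₂±m₂, J±M) = (5,1,2,4,3,1)
P² = 320/7
sum k=0..1:
  [0] +1/48 = 1/48
  [1] −1/12 = -1/12
S = -1/16
C² = P²·S² = 5/28 ; C = -0.422577

−√(5/28) = -0.422577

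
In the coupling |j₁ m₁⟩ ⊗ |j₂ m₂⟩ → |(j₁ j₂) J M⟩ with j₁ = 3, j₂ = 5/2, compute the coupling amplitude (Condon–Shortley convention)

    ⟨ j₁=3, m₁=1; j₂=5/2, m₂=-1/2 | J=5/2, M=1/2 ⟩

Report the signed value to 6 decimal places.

−√(8/35) ≈ -0.478091

triangle: 3!*3!*2!/9! = 72/362880
(j±m)!: 4!*2!*2!*3!*3!*2! = 6912
prefactor² = (2J+1)*Δ*N² = 288/35
  k=0: +1/(0!*3!*2!*2!*1!*0!) = 1/24
  k=1: −1/(1!*2!*1!*1!*2!*1!) = -1/4
  k=2: +1/(2!*1!*0!*0!*3!*2!) = 1/24
Σ = -1/6  ⇒  CG² = 288/35*(-1/6)² = 8/35
CG = −√(8/35) = -0.478091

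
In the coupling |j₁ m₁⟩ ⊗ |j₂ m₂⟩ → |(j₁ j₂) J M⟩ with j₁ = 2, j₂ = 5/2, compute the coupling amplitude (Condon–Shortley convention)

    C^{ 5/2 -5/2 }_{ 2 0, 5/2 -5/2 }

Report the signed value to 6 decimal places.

√[6·2!2!3!/8! · 2!2!0!5!0!5!] = √(1440/7)
  +(−1)^0/∏(0,2,2,0,0,3)! = 1/24  (running 1/24)
⟨..|..⟩ = √(1440/7)·(1/24) = +0.597614

+√(5/14) = +0.597614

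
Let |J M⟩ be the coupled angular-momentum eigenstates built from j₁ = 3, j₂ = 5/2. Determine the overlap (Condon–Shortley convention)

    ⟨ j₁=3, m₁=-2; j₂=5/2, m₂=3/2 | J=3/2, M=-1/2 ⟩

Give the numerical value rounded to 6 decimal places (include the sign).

-0.218218  (= −√(1/21))

triangle: 4!*2!*1!/8! = 48/40320
(j±m)!: 1!*5!*4!*1!*1!*2! = 5760
prefactor² = (2J+1)*Δ*N² = 192/7
  k=3: −1/(3!*1!*2!*1!*0!*0!) = -1/12
  k=4: +1/(4!*0!*1!*0!*1!*1!) = 1/24
Σ = -1/24  ⇒  CG² = 192/7*(-1/24)² = 1/21
CG = −√(1/21) = -0.218218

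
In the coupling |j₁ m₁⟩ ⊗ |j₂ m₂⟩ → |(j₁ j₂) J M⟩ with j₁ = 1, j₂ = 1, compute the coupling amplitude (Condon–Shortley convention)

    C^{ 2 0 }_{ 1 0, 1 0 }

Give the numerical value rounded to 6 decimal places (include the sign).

+√(2/3) = +0.816497

triangle: 0!×2!×2!/5! = 4/120
(j±m)!: 1!×1!×1!×1!×2!×2! = 4
prefactor² = (2J+1)×Δ×N² = 2/3
  k=0: +1/(0!×0!×1!×1!×1!×1!) = 1
Σ = 1  ⇒  CG² = 2/3×1² = 2/3
CG = +√(2/3) = +0.816497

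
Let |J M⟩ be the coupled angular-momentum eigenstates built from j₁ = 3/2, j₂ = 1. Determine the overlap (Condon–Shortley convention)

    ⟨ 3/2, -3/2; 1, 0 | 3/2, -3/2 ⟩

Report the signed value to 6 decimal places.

-0.774597

j₁+j₂−J=1  J+j₁−j₂=2  J−j₁+j₂=1  j₁+j₂+J+1=5
(j₁±m₁, j₂±m₂, J±M) = (0,3,1,1,0,3)
P² = 12/5
sum k=1..1:
  [1] −1/2 = -1/2
S = -1/2
C² = P²·S² = 3/5 ; C = -0.774597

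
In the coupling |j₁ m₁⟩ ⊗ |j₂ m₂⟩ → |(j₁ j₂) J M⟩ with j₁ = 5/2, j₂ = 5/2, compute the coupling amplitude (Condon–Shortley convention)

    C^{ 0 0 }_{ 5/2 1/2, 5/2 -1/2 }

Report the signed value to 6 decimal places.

j₁+j₂−J=5  J+j₁−j₂=0  J−j₁+j₂=0  j₁+j₂+J+1=6
(j₁±m₁, j₂±m₂, J±M) = (3,2,2,3,0,0)
P² = 24
sum k=2..2:
  [2] +1/12 = 1/12
S = 1/12
C² = P²·S² = 1/6 ; C = +0.408248

+0.408248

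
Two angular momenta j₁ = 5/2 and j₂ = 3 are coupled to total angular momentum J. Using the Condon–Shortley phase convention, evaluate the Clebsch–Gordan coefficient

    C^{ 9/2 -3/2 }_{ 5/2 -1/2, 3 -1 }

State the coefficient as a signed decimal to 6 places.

triangle: 1!×4!×5!/11! = 2880/39916800
(j±m)!: 2!×3!×2!×4!×3!×6! = 2488320
prefactor² = (2J+1)×Δ×N² = 138240/77
  k=0: +1/(0!×1!×3!×2!×1!×3!) = 1/72
  k=1: −1/(1!×0!×2!×1!×2!×4!) = -1/96
Σ = 1/288  ⇒  CG² = 138240/77×1/288² = 5/231
CG = +√(5/231) = +0.147122

+√(5/231) = +0.147122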